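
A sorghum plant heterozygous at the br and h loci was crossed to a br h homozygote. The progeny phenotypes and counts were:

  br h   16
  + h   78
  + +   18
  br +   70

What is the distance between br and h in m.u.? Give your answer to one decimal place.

18.7 m.u.

The two most frequent classes, + h (78) and br + (70), are the parental types, so the F1 was + h / br +.
The recombinant classes are + + and br h: 18 + 16 = 34.
Recombination frequency = 34/182 = 0.1868 ≈ 18.7%, i.e. 18.7 m.u.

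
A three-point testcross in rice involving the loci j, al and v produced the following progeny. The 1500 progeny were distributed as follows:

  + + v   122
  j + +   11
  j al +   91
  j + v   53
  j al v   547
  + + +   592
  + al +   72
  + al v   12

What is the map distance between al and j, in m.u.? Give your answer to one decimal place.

The two most frequent reciprocal classes, + + + and j al v, are the parental types, so the F1 was + + + / j al v.
The two rarest classes, j + + and + al v, are the double crossovers. Comparing them with the parentals, only the j allele has switched, so j is the middle locus and the order is al – j – v.
Crossovers in the al–j interval produce the single-crossover classes + al + and j + v (72 + 53 = 125) plus the double crossovers (23).
RF(al–j) = (125 + 23) / 1500 = 148/1500 = 0.0987 → 9.9 m.u.

9.9 m.u.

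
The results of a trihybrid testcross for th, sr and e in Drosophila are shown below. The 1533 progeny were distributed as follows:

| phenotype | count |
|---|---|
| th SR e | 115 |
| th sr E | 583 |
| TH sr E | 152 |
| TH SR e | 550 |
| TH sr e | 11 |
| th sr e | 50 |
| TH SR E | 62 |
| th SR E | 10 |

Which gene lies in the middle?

The two most frequent reciprocal classes, TH SR e and th sr E, are the parental types, so the F1 was TH SR e / th sr E.
The two rarest classes, TH sr e and th SR E, are the double crossovers. Comparing them with the parentals, only the sr allele has switched, so sr is the middle locus and the order is th – sr – e.

sr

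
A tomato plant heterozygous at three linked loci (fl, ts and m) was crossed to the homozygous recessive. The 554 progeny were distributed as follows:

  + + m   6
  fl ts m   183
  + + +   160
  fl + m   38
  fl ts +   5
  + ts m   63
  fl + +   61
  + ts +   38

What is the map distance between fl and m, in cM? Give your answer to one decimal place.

24.4 cM

The two most frequent reciprocal classes, fl ts m and + + +, are the parental types, so the F1 was fl ts m / + + +.
The two rarest classes, fl ts + and + + m, are the double crossovers. Comparing them with the parentals, only the m allele has switched, so m is the middle locus and the order is ts – m – fl.
Crossovers in the m–fl interval produce the single-crossover classes + ts m and fl + + (63 + 61 = 124) plus the double crossovers (11).
RF(m–fl) = (124 + 11) / 554 = 135/554 = 0.2437 → 24.4 cM.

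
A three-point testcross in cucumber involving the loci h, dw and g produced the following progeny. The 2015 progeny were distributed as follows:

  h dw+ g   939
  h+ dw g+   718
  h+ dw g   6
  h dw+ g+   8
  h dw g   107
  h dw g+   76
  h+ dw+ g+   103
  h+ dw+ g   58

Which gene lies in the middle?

g

The two most frequent reciprocal classes, h dw+ g and h+ dw g+, are the parental types, so the F1 was h dw+ g / h+ dw g+.
The two rarest classes, h dw+ g+ and h+ dw g, are the double crossovers. Comparing them with the parentals, only the g allele has switched, so g is the middle locus and the order is h – g – dw.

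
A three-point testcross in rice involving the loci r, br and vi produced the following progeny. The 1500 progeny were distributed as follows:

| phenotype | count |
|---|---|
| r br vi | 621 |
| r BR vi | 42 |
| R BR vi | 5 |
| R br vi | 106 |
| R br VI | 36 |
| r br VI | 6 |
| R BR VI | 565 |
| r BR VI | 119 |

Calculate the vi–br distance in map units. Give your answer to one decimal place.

5.9 map units

The two most frequent reciprocal classes, r br vi and R BR VI, are the parental types, so the F1 was r br vi / R BR VI.
The two rarest classes, r br VI and R BR vi, are the double crossovers. Comparing them with the parentals, only the vi allele has switched, so vi is the middle locus and the order is br – vi – r.
Crossovers in the br–vi interval produce the single-crossover classes r BR vi and R br VI (42 + 36 = 78) plus the double crossovers (11).
RF(br–vi) = (78 + 11) / 1500 = 89/1500 = 0.0593 → 5.9 map units.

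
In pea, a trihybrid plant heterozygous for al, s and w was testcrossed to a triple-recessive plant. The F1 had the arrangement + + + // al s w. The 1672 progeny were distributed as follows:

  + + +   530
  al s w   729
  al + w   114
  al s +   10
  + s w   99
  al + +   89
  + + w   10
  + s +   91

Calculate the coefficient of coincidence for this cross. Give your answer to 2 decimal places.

The two rarest classes, + + w and al s +, are the double crossovers. Comparing them with the parentals, only the w allele has switched, so w is the middle locus and the order is al – w – s.
al–w: (188 + 20)/1672 = 0.1244; w–s: (205 + 20)/1672 = 0.1346.
Expected DCO frequency = 0.1244 × 0.1346 ≈ 0.01674; observed = 20/1672 ≈ 0.01196.
Coefficient of coincidence = 0.01196/0.01674 ≈ 0.71.

0.71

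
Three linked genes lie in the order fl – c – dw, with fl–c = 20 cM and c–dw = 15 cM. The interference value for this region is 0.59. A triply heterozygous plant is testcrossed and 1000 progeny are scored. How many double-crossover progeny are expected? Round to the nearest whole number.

12

Map distances give recombination frequencies of 0.200 and 0.150 for the two intervals.
With interference 0.59 (so coincidence = 0.41), expected double-crossover frequency = 0.200 × 0.150 × 0.41 = 0.01230.
Expected number = 0.01230 × 1000 = 12.30 ≈ 12.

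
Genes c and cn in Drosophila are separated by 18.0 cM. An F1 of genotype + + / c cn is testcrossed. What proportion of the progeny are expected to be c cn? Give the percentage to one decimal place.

41.0%

A map distance of 18.0 cM corresponds to a recombination frequency of 0.180.
The F1 is + + / c cn, so c cn is a parental gamete class with expected frequency (1 − r)/2 = 0.820/2 = 0.4100.
That is 0.4100 = 41.0% of the progeny.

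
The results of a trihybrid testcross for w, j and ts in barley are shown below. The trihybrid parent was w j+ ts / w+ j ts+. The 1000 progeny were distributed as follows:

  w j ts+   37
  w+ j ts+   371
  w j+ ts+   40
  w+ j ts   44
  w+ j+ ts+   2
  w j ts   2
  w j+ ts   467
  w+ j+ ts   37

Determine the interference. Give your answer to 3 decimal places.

The two rarest classes, w j ts and w+ j+ ts+, are the double crossovers. Comparing them with the parentals, only the j allele has switched, so j is the middle locus and the order is w – j – ts.
w–j: (74 + 4)/1000 = 0.0780; j–ts: (84 + 4)/1000 = 0.0880.
Expected DCO frequency = 0.0780 × 0.0880 ≈ 0.00686; observed = 4/1000 ≈ 0.00400.
Coefficient of coincidence = 0.00400/0.00686 ≈ 0.583; interference = 1 − 0.583 = 0.417.

0.417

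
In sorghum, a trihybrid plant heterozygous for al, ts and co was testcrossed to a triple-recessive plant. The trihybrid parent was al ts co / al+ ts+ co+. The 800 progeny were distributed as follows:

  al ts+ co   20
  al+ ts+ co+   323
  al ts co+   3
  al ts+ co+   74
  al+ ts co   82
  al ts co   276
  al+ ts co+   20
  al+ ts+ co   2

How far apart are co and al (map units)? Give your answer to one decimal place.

20.1 map units

The two rarest classes, al ts co+ and al+ ts+ co, are the double crossovers. Comparing them with the parentals, only the co allele has switched, so co is the middle locus and the order is ts – co – al.
Crossovers in the co–al interval produce the single-crossover classes al+ ts co and al ts+ co+ (82 + 74 = 156) plus the double crossovers (5).
RF(co–al) = (156 + 5) / 800 = 161/800 = 0.2013 → 20.1 map units.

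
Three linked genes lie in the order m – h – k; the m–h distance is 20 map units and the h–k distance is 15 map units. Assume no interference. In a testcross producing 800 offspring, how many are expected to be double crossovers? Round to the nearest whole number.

24

Map distances give recombination frequencies of 0.200 and 0.150 for the two intervals.
With no interference, expected double-crossover frequency = 0.200 × 0.150 = 0.03000.
Expected number = 0.03000 × 800 = 24.00 ≈ 24.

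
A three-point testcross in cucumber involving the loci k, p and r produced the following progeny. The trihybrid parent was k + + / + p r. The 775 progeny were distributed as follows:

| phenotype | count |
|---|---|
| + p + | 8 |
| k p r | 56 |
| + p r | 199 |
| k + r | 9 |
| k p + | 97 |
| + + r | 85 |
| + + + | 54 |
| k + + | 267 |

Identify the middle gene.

The two rarest classes, k + r and + p +, are the double crossovers. Comparing them with the parentals, only the r allele has switched, so r is the middle locus and the order is k – r – p.

r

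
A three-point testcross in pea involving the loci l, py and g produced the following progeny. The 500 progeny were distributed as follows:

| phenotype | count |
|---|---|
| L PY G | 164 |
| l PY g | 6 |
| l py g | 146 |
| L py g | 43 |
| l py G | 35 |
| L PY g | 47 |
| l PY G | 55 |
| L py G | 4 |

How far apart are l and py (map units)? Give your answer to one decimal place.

21.6 map units

The two most frequent reciprocal classes, l py g and L PY G, are the parental types, so the F1 was l py g / L PY G.
The two rarest classes, l PY g and L py G, are the double crossovers. Comparing them with the parentals, only the py allele has switched, so py is the middle locus and the order is g – py – l.
Crossovers in the py–l interval produce the single-crossover classes L py g and l PY G (43 + 55 = 98) plus the double crossovers (10).
RF(py–l) = (98 + 10) / 500 = 108/500 = 0.2160 → 21.6 map units.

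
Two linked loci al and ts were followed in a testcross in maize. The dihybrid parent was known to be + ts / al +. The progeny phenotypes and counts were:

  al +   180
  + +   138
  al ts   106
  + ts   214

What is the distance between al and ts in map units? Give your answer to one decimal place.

The recombinant classes are + + and al ts: 138 + 106 = 244.
Recombination frequency = 244/638 = 0.3824 ≈ 38.2%, i.e. 38.2 map units.

38.2 map units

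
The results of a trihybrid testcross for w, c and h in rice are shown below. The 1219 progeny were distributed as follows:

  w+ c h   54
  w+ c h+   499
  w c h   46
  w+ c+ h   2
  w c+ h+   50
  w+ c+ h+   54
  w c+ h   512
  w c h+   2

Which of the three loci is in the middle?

w

The two most frequent reciprocal classes, w+ c h+ and w c+ h, are the parental types, so the F1 was w+ c h+ / w c+ h.
The two rarest classes, w c h+ and w+ c+ h, are the double crossovers. Comparing them with the parentals, only the w allele has switched, so w is the middle locus and the order is h – w – c.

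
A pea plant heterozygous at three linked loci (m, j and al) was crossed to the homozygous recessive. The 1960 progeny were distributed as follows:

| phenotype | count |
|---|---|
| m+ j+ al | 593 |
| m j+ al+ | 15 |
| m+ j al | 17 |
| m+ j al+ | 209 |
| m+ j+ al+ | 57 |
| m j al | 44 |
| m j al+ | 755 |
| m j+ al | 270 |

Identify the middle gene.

j

The two most frequent reciprocal classes, m j al+ and m+ j+ al, are the parental types, so the F1 was m j al+ / m+ j+ al.
The two rarest classes, m j+ al+ and m+ j al, are the double crossovers. Comparing them with the parentals, only the j allele has switched, so j is the middle locus and the order is al – j – m.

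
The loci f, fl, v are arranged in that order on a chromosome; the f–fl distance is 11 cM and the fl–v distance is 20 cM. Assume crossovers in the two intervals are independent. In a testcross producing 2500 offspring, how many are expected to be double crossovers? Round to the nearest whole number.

Map distances give recombination frequencies of 0.110 and 0.200 for the two intervals.
With no interference, expected double-crossover frequency = 0.110 × 0.200 = 0.02200.
Expected number = 0.02200 × 2500 = 55.00 ≈ 55.

55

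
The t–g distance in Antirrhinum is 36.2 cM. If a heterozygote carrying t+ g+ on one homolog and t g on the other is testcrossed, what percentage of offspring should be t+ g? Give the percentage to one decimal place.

A map distance of 36.2 cM corresponds to a recombination frequency of 0.362.
The F1 is t+ g+ / t g, so t+ g is a recombinant gamete class with expected frequency r/2 = 0.362/2 = 0.1810.
That is 0.1810 = 18.1% of the progeny.

18.1%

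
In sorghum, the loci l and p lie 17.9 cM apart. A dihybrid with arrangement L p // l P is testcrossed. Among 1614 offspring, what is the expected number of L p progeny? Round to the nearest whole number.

A map distance of 17.9 cM corresponds to a recombination frequency of 0.179.
The F1 is L p / l P, so L p is a parental gamete class with expected frequency (1 − r)/2 = 0.821/2 = 0.4105.
Expected number = 0.4105 × 1614 = 662.55 ≈ 663.

663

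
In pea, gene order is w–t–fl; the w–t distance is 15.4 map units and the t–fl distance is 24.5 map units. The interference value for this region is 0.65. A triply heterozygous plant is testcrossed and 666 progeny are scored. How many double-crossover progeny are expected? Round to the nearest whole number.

Map distances give recombination frequencies of 0.154 and 0.245 for the two intervals.
With interference 0.65 (so coincidence = 0.35), expected double-crossover frequency = 0.154 × 0.245 × 0.35 = 0.01321.
Expected number = 0.01321 × 666 = 8.79 ≈ 9.

9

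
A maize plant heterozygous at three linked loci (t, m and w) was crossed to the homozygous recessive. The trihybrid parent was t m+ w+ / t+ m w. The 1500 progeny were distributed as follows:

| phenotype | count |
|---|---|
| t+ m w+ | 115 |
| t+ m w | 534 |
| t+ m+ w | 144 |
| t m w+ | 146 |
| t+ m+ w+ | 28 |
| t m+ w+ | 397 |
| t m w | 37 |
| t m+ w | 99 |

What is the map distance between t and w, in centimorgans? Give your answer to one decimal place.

The two rarest classes, t+ m+ w+ and t m w, are the double crossovers. Comparing them with the parentals, only the t allele has switched, so t is the middle locus and the order is w – t – m.
Crossovers in the w–t interval produce the single-crossover classes t m+ w and t+ m w+ (99 + 115 = 214) plus the double crossovers (65).
RF(w–t) = (214 + 65) / 1500 = 279/1500 = 0.1860 → 18.6 centimorgans.

18.6 centimorgans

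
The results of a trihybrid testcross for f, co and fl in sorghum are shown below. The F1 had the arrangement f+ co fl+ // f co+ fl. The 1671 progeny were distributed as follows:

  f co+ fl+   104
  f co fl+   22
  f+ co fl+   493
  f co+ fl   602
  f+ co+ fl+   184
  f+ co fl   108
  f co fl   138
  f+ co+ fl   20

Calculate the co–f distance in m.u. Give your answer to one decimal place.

The two rarest classes, f co fl+ and f+ co+ fl, are the double crossovers. Comparing them with the parentals, only the f allele has switched, so f is the middle locus and the order is fl – f – co.
Crossovers in the f–co interval produce the single-crossover classes f+ co+ fl+ and f co fl (184 + 138 = 322) plus the double crossovers (42).
RF(f–co) = (322 + 42) / 1671 = 364/1671 = 0.2178 → 21.8 m.u.

21.8 m.u.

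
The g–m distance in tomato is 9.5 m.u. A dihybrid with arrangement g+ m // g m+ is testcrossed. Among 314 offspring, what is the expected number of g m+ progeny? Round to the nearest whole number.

A map distance of 9.5 m.u. corresponds to a recombination frequency of 0.095.
The F1 is g+ m / g m+, so g m+ is a parental gamete class with expected frequency (1 − r)/2 = 0.905/2 = 0.4525.
Expected number = 0.4525 × 314 = 142.09 ≈ 142.

142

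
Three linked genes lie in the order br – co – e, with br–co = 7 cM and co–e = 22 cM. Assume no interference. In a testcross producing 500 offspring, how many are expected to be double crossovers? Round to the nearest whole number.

8

Map distances give recombination frequencies of 0.070 and 0.220 for the two intervals.
With no interference, expected double-crossover frequency = 0.070 × 0.220 = 0.01540.
Expected number = 0.01540 × 500 = 7.70 ≈ 8.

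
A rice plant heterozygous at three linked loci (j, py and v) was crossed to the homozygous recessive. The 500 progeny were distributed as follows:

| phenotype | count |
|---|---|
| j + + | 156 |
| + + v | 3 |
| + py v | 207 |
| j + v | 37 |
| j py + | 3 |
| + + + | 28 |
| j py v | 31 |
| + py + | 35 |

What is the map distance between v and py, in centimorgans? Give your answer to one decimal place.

15.6 centimorgans

The two most frequent reciprocal classes, + py v and j + +, are the parental types, so the F1 was + py v / j + +.
The two rarest classes, + + v and j py +, are the double crossovers. Comparing them with the parentals, only the py allele has switched, so py is the middle locus and the order is v – py – j.
Crossovers in the v–py interval produce the single-crossover classes + py + and j + v (35 + 37 = 72) plus the double crossovers (6).
RF(v–py) = (72 + 6) / 500 = 78/500 = 0.1560 → 15.6 centimorgans.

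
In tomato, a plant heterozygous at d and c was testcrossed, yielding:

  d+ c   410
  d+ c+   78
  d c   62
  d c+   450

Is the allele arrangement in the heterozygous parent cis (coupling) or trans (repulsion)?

The two most frequent classes are d+ c (410) and d c+ (450); these are the parental (non-recombinant) types.
So the F1 carried d+ c on one chromosome and d c+ on the other — the recessive alleles are on opposite chromosomes (trans / repulsion).

trans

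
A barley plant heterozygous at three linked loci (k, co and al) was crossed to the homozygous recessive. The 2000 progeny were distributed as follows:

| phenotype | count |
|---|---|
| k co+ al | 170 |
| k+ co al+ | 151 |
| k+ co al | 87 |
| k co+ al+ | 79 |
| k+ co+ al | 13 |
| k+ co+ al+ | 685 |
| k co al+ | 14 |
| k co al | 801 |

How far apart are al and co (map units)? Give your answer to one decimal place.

17.4 map units

The two most frequent reciprocal classes, k+ co+ al+ and k co al, are the parental types, so the F1 was k+ co+ al+ / k co al.
The two rarest classes, k+ co+ al and k co al+, are the double crossovers. Comparing them with the parentals, only the al allele has switched, so al is the middle locus and the order is k – al – co.
Crossovers in the al–co interval produce the single-crossover classes k+ co al+ and k co+ al (151 + 170 = 321) plus the double crossovers (27).
RF(al–co) = (321 + 27) / 2000 = 348/2000 = 0.1740 → 17.4 map units.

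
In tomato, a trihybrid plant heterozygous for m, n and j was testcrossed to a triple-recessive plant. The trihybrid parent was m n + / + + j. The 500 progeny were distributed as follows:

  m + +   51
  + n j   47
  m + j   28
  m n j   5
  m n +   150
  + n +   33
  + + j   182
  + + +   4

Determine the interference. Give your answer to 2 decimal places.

The two rarest classes, m n j and + + +, are the double crossovers. Comparing them with the parentals, only the j allele has switched, so j is the middle locus and the order is n – j – m.
n–j: (98 + 9)/500 = 0.2140; j–m: (61 + 9)/500 = 0.1400.
Expected DCO frequency = 0.2140 × 0.1400 ≈ 0.02996; observed = 9/500 ≈ 0.01800.
Coefficient of coincidence = 0.01800/0.02996 ≈ 0.60; interference = 1 − 0.60 = 0.40.

0.40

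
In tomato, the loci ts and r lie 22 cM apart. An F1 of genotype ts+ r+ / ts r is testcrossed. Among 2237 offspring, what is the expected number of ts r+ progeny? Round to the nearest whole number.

A map distance of 22 cM corresponds to a recombination frequency of 0.220.
The F1 is ts+ r+ / ts r, so ts r+ is a recombinant gamete class with expected frequency r/2 = 0.220/2 = 0.1100.
Expected number = 0.1100 × 2237 = 246.07 ≈ 246.

246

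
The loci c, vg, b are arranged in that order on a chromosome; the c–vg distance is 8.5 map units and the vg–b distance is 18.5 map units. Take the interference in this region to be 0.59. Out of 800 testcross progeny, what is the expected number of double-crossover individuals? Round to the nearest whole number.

Map distances give recombination frequencies of 0.085 and 0.185 for the two intervals.
With interference 0.59 (so coincidence = 0.41), expected double-crossover frequency = 0.085 × 0.185 × 0.41 = 0.00645.
Expected number = 0.00645 × 800 = 5.16 ≈ 5.

5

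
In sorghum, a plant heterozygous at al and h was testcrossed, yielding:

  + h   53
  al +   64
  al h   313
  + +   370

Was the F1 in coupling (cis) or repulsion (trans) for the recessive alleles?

cis

The two most frequent classes are + + (370) and al h (313); these are the parental (non-recombinant) types.
So the F1 carried + + on one chromosome and al h on the other — the recessive alleles are on the same chromosome (cis / coupling).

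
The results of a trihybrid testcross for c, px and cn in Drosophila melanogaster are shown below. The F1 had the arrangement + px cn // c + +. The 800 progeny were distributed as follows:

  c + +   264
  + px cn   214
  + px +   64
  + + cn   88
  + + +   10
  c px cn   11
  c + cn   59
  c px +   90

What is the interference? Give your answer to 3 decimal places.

The two rarest classes, c px cn and + + +, are the double crossovers. Comparing them with the parentals, only the c allele has switched, so c is the middle locus and the order is px – c – cn.
px–c: (178 + 21)/800 = 0.2487; c–cn: (123 + 21)/800 = 0.1800.
Expected DCO frequency = 0.2487 × 0.1800 ≈ 0.04477; observed = 21/800 ≈ 0.02625.
Coefficient of coincidence = 0.02625/0.04477 ≈ 0.586; interference = 1 − 0.586 = 0.414.

0.414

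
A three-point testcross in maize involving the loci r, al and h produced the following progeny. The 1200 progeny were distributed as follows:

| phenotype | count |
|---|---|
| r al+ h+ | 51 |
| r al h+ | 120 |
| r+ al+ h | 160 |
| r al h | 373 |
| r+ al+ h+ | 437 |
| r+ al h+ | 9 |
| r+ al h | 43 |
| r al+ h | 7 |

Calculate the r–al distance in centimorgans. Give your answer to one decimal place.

9.2 centimorgans

The two most frequent reciprocal classes, r al h and r+ al+ h+, are the parental types, so the F1 was r al h / r+ al+ h+.
The two rarest classes, r al+ h and r+ al h+, are the double crossovers. Comparing them with the parentals, only the al allele has switched, so al is the middle locus and the order is r – al – h.
Crossovers in the r–al interval produce the single-crossover classes r+ al h and r al+ h+ (43 + 51 = 94) plus the double crossovers (16).
RF(r–al) = (94 + 16) / 1200 = 110/1200 = 0.0917 → 9.2 centimorgans.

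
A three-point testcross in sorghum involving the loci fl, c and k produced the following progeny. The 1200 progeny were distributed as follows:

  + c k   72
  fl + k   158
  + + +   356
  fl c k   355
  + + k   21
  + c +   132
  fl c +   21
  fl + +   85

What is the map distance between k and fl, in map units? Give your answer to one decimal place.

16.6 map units

The two most frequent reciprocal classes, fl c k and + + +, are the parental types, so the F1 was fl c k / + + +.
The two rarest classes, fl c + and + + k, are the double crossovers. Comparing them with the parentals, only the k allele has switched, so k is the middle locus and the order is c – k – fl.
Crossovers in the k–fl interval produce the single-crossover classes + c k and fl + + (72 + 85 = 157) plus the double crossovers (42).
RF(k–fl) = (157 + 42) / 1200 = 199/1200 = 0.1658 → 16.6 map units.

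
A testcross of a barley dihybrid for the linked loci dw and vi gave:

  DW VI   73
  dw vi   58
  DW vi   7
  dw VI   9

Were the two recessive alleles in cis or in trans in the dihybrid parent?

The two most frequent classes are DW VI (73) and dw vi (58); these are the parental (non-recombinant) types.
So the F1 carried DW VI on one chromosome and dw vi on the other — the recessive alleles are on the same chromosome (cis / coupling).

cis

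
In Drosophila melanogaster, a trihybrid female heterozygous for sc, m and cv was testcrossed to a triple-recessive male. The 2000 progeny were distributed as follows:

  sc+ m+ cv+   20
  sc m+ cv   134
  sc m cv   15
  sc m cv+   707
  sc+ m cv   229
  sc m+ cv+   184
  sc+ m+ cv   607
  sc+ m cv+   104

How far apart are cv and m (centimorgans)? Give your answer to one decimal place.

The two most frequent reciprocal classes, sc+ m+ cv and sc m cv+, are the parental types, so the F1 was sc+ m+ cv / sc m cv+.
The two rarest classes, sc+ m+ cv+ and sc m cv, are the double crossovers. Comparing them with the parentals, only the cv allele has switched, so cv is the middle locus and the order is m – cv – sc.
Crossovers in the m–cv interval produce the single-crossover classes sc+ m cv and sc m+ cv+ (229 + 184 = 413) plus the double crossovers (35).
RF(m–cv) = (413 + 35) / 2000 = 448/2000 = 0.2240 → 22.4 centimorgans.

22.4 centimorgans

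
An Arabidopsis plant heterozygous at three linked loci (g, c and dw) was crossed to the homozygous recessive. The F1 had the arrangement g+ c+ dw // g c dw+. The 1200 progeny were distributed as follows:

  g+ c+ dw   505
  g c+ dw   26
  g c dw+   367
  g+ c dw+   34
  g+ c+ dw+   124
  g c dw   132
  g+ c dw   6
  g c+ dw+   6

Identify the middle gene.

The two rarest classes, g+ c dw and g c+ dw+, are the double crossovers. Comparing them with the parentals, only the c allele has switched, so c is the middle locus and the order is dw – c – g.

c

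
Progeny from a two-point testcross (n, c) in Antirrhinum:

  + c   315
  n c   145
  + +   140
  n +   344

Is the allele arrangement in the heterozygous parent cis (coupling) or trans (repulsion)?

trans

The two most frequent classes are + c (315) and n + (344); these are the parental (non-recombinant) types.
So the F1 carried + c on one chromosome and n + on the other — the recessive alleles are on opposite chromosomes (trans / repulsion).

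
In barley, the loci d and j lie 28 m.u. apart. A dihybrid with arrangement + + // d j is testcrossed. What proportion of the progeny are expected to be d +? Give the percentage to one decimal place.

A map distance of 28 m.u. corresponds to a recombination frequency of 0.280.
The F1 is + + / d j, so d + is a recombinant gamete class with expected frequency r/2 = 0.280/2 = 0.1400.
That is 0.1400 = 14.0% of the progeny.

14.0%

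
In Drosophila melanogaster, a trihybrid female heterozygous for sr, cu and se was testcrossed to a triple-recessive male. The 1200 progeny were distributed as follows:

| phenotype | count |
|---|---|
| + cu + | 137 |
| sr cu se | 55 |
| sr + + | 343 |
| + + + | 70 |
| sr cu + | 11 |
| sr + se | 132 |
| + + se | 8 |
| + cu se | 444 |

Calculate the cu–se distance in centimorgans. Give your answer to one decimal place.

The two most frequent reciprocal classes, sr + + and + cu se, are the parental types, so the F1 was sr + + / + cu se.
The two rarest classes, sr cu + and + + se, are the double crossovers. Comparing them with the parentals, only the cu allele has switched, so cu is the middle locus and the order is sr – cu – se.
Crossovers in the cu–se interval produce the single-crossover classes sr + se and + cu + (132 + 137 = 269) plus the double crossovers (19).
RF(cu–se) = (269 + 19) / 1200 = 288/1200 = 0.2400 → 24.0 centimorgans.

24.0 centimorgans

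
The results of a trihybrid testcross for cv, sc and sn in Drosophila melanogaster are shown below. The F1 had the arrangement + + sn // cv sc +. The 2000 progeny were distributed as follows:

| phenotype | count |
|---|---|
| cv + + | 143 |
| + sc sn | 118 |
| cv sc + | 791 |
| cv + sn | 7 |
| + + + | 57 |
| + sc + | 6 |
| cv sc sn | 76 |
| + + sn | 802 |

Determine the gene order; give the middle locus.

The two rarest classes, cv + sn and + sc +, are the double crossovers. Comparing them with the parentals, only the cv allele has switched, so cv is the middle locus and the order is sn – cv – sc.

cv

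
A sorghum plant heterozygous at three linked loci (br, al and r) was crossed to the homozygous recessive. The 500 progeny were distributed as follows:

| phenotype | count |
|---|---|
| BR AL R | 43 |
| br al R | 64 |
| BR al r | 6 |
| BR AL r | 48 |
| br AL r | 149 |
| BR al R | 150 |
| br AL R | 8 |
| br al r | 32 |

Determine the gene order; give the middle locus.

The two most frequent reciprocal classes, br AL r and BR al R, are the parental types, so the F1 was br AL r / BR al R.
The two rarest classes, br AL R and BR al r, are the double crossovers. Comparing them with the parentals, only the r allele has switched, so r is the middle locus and the order is al – r – br.

r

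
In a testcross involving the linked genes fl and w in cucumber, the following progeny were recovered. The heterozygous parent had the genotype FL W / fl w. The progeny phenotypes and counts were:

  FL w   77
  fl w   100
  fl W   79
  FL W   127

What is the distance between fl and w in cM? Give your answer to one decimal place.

40.7 cM

The recombinant classes are FL w and fl W: 77 + 79 = 156.
Recombination frequency = 156/383 = 0.4073 ≈ 40.7%, i.e. 40.7 cM.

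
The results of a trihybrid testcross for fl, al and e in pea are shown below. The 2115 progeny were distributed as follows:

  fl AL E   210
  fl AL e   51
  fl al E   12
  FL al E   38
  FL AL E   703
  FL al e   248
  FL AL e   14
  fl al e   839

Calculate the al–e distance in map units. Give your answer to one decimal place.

5.4 map units

The two most frequent reciprocal classes, FL AL E and fl al e, are the parental types, so the F1 was FL AL E / fl al e.
The two rarest classes, FL AL e and fl al E, are the double crossovers. Comparing them with the parentals, only the e allele has switched, so e is the middle locus and the order is al – e – fl.
Crossovers in the al–e interval produce the single-crossover classes FL al E and fl AL e (38 + 51 = 89) plus the double crossovers (26).
RF(al–e) = (89 + 26) / 2115 = 115/2115 = 0.0544 → 5.4 map units.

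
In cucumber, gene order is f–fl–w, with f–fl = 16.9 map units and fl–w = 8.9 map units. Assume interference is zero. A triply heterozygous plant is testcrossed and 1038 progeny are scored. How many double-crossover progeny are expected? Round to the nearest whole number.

Map distances give recombination frequencies of 0.169 and 0.089 for the two intervals.
With no interference, expected double-crossover frequency = 0.169 × 0.089 = 0.01504.
Expected number = 0.01504 × 1038 = 15.61 ≈ 16.

16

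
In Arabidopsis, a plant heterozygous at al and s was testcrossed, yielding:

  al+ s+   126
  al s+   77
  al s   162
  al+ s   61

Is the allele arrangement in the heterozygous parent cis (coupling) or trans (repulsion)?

cis

The two most frequent classes are al+ s+ (126) and al s (162); these are the parental (non-recombinant) types.
So the F1 carried al+ s+ on one chromosome and al s on the other — the recessive alleles are on the same chromosome (cis / coupling).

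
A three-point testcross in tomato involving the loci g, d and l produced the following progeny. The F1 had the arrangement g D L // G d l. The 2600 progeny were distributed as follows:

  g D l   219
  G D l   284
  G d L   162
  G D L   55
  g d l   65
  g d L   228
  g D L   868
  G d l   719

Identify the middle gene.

The two rarest classes, G D L and g d l, are the double crossovers. Comparing them with the parentals, only the g allele has switched, so g is the middle locus and the order is l – g – d.

g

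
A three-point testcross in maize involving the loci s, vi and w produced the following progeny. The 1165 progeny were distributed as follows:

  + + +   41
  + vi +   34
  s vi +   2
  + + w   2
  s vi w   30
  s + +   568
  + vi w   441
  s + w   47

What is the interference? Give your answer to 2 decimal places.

0.27

The two most frequent reciprocal classes, + vi w and s + +, are the parental types, so the F1 was + vi w / s + +.
The two rarest classes, + + w and s vi +, are the double crossovers. Comparing them with the parentals, only the vi allele has switched, so vi is the middle locus and the order is w – vi – s.
w–vi: (81 + 4)/1165 = 0.0730; vi–s: (71 + 4)/1165 = 0.0644.
Expected DCO frequency = 0.0730 × 0.0644 ≈ 0.00470; observed = 4/1165 ≈ 0.00343.
Coefficient of coincidence = 0.00343/0.00470 ≈ 0.73; interference = 1 − 0.73 = 0.27.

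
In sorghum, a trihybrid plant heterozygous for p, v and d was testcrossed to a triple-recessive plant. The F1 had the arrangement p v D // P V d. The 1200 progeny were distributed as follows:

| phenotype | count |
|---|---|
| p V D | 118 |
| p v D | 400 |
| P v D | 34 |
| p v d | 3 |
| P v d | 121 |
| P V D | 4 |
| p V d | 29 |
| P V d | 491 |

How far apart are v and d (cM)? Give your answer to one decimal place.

The two rarest classes, p v d and P V D, are the double crossovers. Comparing them with the parentals, only the d allele has switched, so d is the middle locus and the order is p – d – v.
Crossovers in the d–v interval produce the single-crossover classes p V D and P v d (118 + 121 = 239) plus the double crossovers (7).
RF(d–v) = (239 + 7) / 1200 = 246/1200 = 0.2050 → 20.5 cM.

20.5 cM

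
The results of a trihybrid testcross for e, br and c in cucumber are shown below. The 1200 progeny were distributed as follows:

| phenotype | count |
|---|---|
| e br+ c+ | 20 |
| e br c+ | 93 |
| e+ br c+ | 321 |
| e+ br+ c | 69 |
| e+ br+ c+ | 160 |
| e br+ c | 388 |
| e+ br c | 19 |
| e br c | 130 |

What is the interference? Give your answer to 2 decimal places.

The two most frequent reciprocal classes, e br+ c and e+ br c+, are the parental types, so the F1 was e br+ c / e+ br c+.
The two rarest classes, e br+ c+ and e+ br c, are the double crossovers. Comparing them with the parentals, only the c allele has switched, so c is the middle locus and the order is br – c – e.
br–c: (290 + 39)/1200 = 0.2742; c–e: (162 + 39)/1200 = 0.1675.
Expected DCO frequency = 0.2742 × 0.1675 ≈ 0.04593; observed = 39/1200 ≈ 0.03250.
Coefficient of coincidence = 0.03250/0.04593 ≈ 0.71; interference = 1 − 0.71 = 0.29.

0.29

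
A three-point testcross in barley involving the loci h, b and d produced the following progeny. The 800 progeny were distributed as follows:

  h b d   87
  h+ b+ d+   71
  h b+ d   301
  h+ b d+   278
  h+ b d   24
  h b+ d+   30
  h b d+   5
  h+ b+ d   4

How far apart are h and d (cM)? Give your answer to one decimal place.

The two most frequent reciprocal classes, h b+ d and h+ b d+, are the parental types, so the F1 was h b+ d / h+ b d+.
The two rarest classes, h+ b+ d and h b d+, are the double crossovers. Comparing them with the parentals, only the h allele has switched, so h is the middle locus and the order is b – h – d.
Crossovers in the h–d interval produce the single-crossover classes h b+ d+ and h+ b d (30 + 24 = 54) plus the double crossovers (9).
RF(h–d) = (54 + 9) / 800 = 63/800 = 0.0788 → 7.9 cM.

7.9 cM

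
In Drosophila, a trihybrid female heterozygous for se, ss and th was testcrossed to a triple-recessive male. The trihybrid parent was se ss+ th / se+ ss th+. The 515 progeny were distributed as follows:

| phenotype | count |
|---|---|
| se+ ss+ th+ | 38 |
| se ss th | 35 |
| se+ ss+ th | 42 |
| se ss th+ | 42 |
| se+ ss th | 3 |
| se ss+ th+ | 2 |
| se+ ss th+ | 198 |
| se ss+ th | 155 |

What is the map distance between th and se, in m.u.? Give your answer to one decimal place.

The two rarest classes, se ss+ th+ and se+ ss th, are the double crossovers. Comparing them with the parentals, only the th allele has switched, so th is the middle locus and the order is ss – th – se.
Crossovers in the th–se interval produce the single-crossover classes se+ ss+ th and se ss th+ (42 + 42 = 84) plus the double crossovers (5).
RF(th–se) = (84 + 5) / 515 = 89/515 = 0.1728 → 17.3 m.u.

17.3 m.u.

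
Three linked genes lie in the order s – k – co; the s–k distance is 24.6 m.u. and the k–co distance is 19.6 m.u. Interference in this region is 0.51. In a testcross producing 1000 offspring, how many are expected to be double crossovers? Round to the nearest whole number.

24

Map distances give recombination frequencies of 0.246 and 0.196 for the two intervals.
With interference 0.51 (so coincidence = 0.49), expected double-crossover frequency = 0.246 × 0.196 × 0.49 = 0.02363.
Expected number = 0.02363 × 1000 = 23.63 ≈ 24.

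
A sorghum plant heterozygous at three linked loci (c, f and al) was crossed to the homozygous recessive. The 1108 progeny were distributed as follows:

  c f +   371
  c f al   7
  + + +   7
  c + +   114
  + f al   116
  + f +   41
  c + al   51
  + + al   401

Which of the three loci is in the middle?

The two most frequent reciprocal classes, + + al and c f +, are the parental types, so the F1 was + + al / c f +.
The two rarest classes, + + + and c f al, are the double crossovers. Comparing them with the parentals, only the al allele has switched, so al is the middle locus and the order is f – al – c.

al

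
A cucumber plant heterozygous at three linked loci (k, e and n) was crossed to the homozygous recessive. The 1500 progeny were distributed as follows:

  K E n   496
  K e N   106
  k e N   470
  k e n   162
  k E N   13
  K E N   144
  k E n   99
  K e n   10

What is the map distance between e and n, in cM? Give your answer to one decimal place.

21.9 cM

The two most frequent reciprocal classes, K E n and k e N, are the parental types, so the F1 was K E n / k e N.
The two rarest classes, K e n and k E N, are the double crossovers. Comparing them with the parentals, only the e allele has switched, so e is the middle locus and the order is k – e – n.
Crossovers in the e–n interval produce the single-crossover classes K E N and k e n (144 + 162 = 306) plus the double crossovers (23).
RF(e–n) = (306 + 23) / 1500 = 329/1500 = 0.2193 → 21.9 cM.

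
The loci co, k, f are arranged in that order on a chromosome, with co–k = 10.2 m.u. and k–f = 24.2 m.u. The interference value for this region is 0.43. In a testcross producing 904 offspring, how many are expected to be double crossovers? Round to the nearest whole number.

Map distances give recombination frequencies of 0.102 and 0.242 for the two intervals.
With interference 0.43 (so coincidence = 0.57), expected double-crossover frequency = 0.102 × 0.242 × 0.57 = 0.01407.
Expected number = 0.01407 × 904 = 12.72 ≈ 13.

13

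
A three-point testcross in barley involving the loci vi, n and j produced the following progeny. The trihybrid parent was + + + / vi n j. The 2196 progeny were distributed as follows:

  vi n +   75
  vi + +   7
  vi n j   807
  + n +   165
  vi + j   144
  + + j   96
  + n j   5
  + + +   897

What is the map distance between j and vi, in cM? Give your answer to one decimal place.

The two rarest classes, vi + + and + n j, are the double crossovers. Comparing them with the parentals, only the vi allele has switched, so vi is the middle locus and the order is n – vi – j.
Crossovers in the vi–j interval produce the single-crossover classes + + j and vi n + (96 + 75 = 171) plus the double crossovers (12).
RF(vi–j) = (171 + 12) / 2196 = 183/2196 = 0.0833 → 8.3 cM.

8.3 cM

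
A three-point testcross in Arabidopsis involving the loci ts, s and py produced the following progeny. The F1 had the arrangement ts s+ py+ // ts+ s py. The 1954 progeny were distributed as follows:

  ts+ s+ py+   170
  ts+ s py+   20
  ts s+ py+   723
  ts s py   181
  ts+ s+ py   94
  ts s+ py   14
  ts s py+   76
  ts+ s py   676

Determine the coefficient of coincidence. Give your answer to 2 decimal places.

The two rarest classes, ts s+ py and ts+ s py+, are the double crossovers. Comparing them with the parentals, only the py allele has switched, so py is the middle locus and the order is s – py – ts.
s–py: (170 + 34)/1954 = 0.1044; py–ts: (351 + 34)/1954 = 0.1970.
Expected DCO frequency = 0.1044 × 0.1970 ≈ 0.02057; observed = 34/1954 ≈ 0.01740.
Coefficient of coincidence = 0.01740/0.02057 ≈ 0.85.

0.85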